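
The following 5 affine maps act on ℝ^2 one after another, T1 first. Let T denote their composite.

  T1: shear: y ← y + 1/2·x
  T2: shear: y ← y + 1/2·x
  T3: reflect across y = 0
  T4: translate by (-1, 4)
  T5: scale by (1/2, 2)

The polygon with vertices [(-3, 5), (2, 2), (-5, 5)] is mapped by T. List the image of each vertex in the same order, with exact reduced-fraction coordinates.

image vertices: (-2, 4), (1/2, 0), (-3, 8)

T1 shear: y ← y + 1/2·x: (-3, 5) → (-3, 7/2); (2, 2) → (2, 3); (-5, 5) → (-5, 5/2)
T2 shear: y ← y + 1/2·x: (-3, 7/2) → (-3, 2); (2, 3) → (2, 4); (-5, 5/2) → (-5, 0)
T3 reflect across y = 0: (-3, 2) → (-3, -2); (2, 4) → (2, -4); (-5, 0) → (-5, 0)
T4 translate by (-1, 4): (-3, -2) → (-4, 2); (2, -4) → (1, 0); (-5, 0) → (-6, 4)
T5 scale by (1/2, 2): (-4, 2) → (-2, 4); (1, 0) → (1/2, 0); (-6, 4) → (-3, 8)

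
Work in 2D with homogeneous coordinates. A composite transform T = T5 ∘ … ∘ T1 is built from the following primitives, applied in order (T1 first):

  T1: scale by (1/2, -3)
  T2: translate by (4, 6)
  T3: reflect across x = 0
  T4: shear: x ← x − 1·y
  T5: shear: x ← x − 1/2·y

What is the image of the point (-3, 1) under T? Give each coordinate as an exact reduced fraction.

T1 scale by (1/2, -3): (-3, 1) → (-3/2, -3)
T2 translate by (4, 6): (-3/2, -3) → (5/2, 3)
T3 reflect across x = 0: (5/2, 3) → (-5/2, 3)
T4 shear: x ← x − 1·y: (-5/2, 3) → (-11/2, 3)
T5 shear: x ← x − 1/2·y: (-11/2, 3) → (-7, 3)

T(p) = (-7, 3)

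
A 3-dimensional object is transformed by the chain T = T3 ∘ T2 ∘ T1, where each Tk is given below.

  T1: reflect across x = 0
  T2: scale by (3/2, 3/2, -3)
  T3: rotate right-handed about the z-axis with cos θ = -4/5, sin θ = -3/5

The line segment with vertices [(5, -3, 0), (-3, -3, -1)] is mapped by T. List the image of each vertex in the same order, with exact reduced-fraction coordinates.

image vertices: (33/10, 81/10, 0), (-63/10, 9/10, 3)

T1 reflect across x = 0: (5, -3, 0) → (-5, -3, 0); (-3, -3, -1) → (3, -3, -1)
T2 scale by (3/2, 3/2, -3): (-5, -3, 0) → (-15/2, -9/2, 0); (3, -3, -1) → (9/2, -9/2, 3)
T3 rotate right-handed about the z-axis with cos θ = -4/5, sin θ = -3/5: (-15/2, -9/2, 0) → (33/10, 81/10, 0); (9/2, -9/2, 3) → (-63/10, 9/10, 3)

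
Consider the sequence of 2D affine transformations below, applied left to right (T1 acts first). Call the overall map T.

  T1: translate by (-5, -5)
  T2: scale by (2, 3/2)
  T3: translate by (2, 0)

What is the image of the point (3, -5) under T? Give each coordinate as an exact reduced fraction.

T(p) = (-2, -15)

T1 translate by (-5, -5): (3, -5) → (-2, -10)
T2 scale by (2, 3/2): (-2, -10) → (-4, -15)
T3 translate by (2, 0): (-4, -15) → (-2, -15)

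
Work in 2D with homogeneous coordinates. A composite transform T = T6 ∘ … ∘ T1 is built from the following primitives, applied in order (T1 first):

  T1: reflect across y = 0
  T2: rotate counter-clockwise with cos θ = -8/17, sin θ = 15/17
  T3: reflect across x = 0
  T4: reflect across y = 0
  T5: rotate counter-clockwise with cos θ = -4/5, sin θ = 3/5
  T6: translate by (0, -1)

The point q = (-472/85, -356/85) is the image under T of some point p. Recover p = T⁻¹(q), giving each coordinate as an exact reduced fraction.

p = (-4, -5)

T1 = [1 0 0; 0 -1 0; 0 0 1]
T2·T1 = [-8/17 15/17 0; 15/17 8/17 0; 0 0 1]
T3·…·T1 = [8/17 -15/17 0; 15/17 8/17 0; 0 0 1]
T4·…·T1 = [8/17 -15/17 0; -15/17 -8/17 0; 0 0 1]
T5·…·T1 = [13/85 84/85 0; 84/85 -13/85 0; 0 0 1]
T6·…·T1 = [13/85 84/85 0; 84/85 -13/85 -1; 0 0 1]
det M = -1; M⁻¹ = [13/85 84/85 84/85; 84/85 -13/85 -13/85; 0 0 1]
M⁻¹ · (-472/85, -356/85)ᵀ = (-4, -5)ᵀ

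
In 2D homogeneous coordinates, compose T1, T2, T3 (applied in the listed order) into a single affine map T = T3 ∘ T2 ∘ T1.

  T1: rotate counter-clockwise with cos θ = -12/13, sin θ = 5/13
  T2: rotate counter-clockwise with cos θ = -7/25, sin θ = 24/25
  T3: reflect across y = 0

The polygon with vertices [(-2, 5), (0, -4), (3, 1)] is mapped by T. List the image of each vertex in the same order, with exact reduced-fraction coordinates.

T1 rotate counter-clockwise with cos θ = -12/13, sin θ = 5/13: (-2, 5) → (-1/13, -70/13); (0, -4) → (20/13, 48/13); (3, 1) → (-41/13, 3/13)
T2 rotate counter-clockwise with cos θ = -7/25, sin θ = 24/25: (-1/13, -70/13) → (1687/325, 466/325); (20/13, 48/13) → (-1292/325, 144/325); (-41/13, 3/13) → (43/65, -201/65)
T3 reflect across y = 0: (1687/325, 466/325) → (1687/325, -466/325); (-1292/325, 144/325) → (-1292/325, -144/325); (43/65, -201/65) → (43/65, 201/65)

image vertices: (1687/325, -466/325), (-1292/325, -144/325), (43/65, 201/65)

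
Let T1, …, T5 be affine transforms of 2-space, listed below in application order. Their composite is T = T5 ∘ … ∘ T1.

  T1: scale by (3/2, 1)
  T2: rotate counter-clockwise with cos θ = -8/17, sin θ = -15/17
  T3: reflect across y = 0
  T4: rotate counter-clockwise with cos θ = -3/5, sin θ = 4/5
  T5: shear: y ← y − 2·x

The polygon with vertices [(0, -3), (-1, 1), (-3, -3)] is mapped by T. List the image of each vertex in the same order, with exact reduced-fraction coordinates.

T1 scale by (3/2, 1): (0, -3) → (0, -3); (-1, 1) → (-3/2, 1); (-3, -3) → (-9/2, -3)
T2 rotate counter-clockwise with cos θ = -8/17, sin θ = -15/17: (0, -3) → (-45/17, 24/17); (-3/2, 1) → (27/17, 29/34); (-9/2, -3) → (-9/17, 183/34)
T3 reflect across y = 0: (-45/17, 24/17) → (-45/17, -24/17); (27/17, 29/34) → (27/17, -29/34); (-9/17, 183/34) → (-9/17, -183/34)
T4 rotate counter-clockwise with cos θ = -3/5, sin θ = 4/5: (-45/17, -24/17) → (231/85, -108/85); (27/17, -29/34) → (-23/85, 303/170); (-9/17, -183/34) → (393/85, 477/170)
T5 shear: y ← y − 2·x: (231/85, -108/85) → (231/85, -114/17); (-23/85, 303/170) → (-23/85, 79/34); (393/85, 477/170) → (393/85, -219/34)

image vertices: (231/85, -114/17), (-23/85, 79/34), (393/85, -219/34)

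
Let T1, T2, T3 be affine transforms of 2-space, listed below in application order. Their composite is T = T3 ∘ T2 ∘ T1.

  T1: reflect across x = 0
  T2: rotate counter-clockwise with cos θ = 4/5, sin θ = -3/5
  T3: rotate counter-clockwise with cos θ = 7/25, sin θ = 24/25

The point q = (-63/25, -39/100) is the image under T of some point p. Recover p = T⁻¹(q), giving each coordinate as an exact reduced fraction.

p = (9/4, 6/5)

T1 = [-1 0 0; 0 1 0; 0 0 1]
T2·T1 = [-4/5 3/5 0; 3/5 4/5 0; 0 0 1]
T3·…·T1 = [-4/5 -3/5 0; -3/5 4/5 0; 0 0 1]
det M = -1; M⁻¹ = [-4/5 -3/5 0; -3/5 4/5 0; 0 0 1]
M⁻¹ · (-63/25, -39/100)ᵀ = (9/4, 6/5)ᵀ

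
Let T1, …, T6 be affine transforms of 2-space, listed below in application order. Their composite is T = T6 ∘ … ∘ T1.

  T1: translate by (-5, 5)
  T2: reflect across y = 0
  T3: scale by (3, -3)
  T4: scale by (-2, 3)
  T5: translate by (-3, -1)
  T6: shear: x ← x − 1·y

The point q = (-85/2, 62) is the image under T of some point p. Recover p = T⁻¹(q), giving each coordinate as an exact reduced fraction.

T1 = [1 0 -5; 0 1 5; 0 0 1]
T2·T1 = [1 0 -5; 0 -1 -5; 0 0 1]
T3·…·T1 = [3 0 -15; 0 3 15; 0 0 1]
T4·…·T1 = [-6 0 30; 0 9 45; 0 0 1]
T5·…·T1 = [-6 0 27; 0 9 44; 0 0 1]
T6·…·T1 = [-6 -9 -17; 0 9 44; 0 0 1]
det M = -54; M⁻¹ = [-1/6 -1/6 9/2; 0 1/9 -44/9; 0 0 1]
M⁻¹ · (-85/2, 62)ᵀ = (5/4, 2)ᵀ

p = (5/4, 2)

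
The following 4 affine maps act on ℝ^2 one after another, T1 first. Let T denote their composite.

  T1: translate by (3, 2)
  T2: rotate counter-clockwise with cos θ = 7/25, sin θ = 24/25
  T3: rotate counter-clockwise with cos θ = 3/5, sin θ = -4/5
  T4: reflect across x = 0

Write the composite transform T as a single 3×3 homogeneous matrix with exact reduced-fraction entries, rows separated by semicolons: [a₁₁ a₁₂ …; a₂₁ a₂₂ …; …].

T = [-117/125 44/125 -263/125; 44/125 117/125 366/125; 0 0 1]

T1 = [1 0 3; 0 1 2; 0 0 1]
T2·T1 = [7/25 -24/25 -27/25; 24/25 7/25 86/25; 0 0 1]
T3·…·T1 = [117/125 -44/125 263/125; 44/125 117/125 366/125; 0 0 1]
T4·…·T1 = [-117/125 44/125 -263/125; 44/125 117/125 366/125; 0 0 1]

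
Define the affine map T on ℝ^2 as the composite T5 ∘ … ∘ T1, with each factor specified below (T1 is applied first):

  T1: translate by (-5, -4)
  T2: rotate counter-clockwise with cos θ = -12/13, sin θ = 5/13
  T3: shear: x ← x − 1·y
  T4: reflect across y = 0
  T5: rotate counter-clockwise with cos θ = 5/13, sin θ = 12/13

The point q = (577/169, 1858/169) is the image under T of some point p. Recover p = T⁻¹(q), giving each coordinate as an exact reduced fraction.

p = (-5, 1)

T1 = [1 0 -5; 0 1 -4; 0 0 1]
T2·T1 = [-12/13 -5/13 80/13; 5/13 -12/13 23/13; 0 0 1]
T3·…·T1 = [-17/13 7/13 57/13; 5/13 -12/13 23/13; 0 0 1]
T4·…·T1 = [-17/13 7/13 57/13; -5/13 12/13 -23/13; 0 0 1]
T5·…·T1 = [-25/169 -109/169 561/169; -229/169 144/169 569/169; 0 0 1]
det M = -1; M⁻¹ = [-144/169 -109/169 5; -229/169 25/169 4; 0 0 1]
M⁻¹ · (577/169, 1858/169)ᵀ = (-5, 1)ᵀ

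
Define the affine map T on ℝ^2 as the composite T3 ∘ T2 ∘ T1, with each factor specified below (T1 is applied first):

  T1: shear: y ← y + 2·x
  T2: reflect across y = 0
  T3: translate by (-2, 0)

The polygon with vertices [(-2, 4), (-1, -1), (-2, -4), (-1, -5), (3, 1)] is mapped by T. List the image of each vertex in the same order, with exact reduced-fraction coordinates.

image vertices: (-4, 0), (-3, 3), (-4, 8), (-3, 7), (1, -7)

T1 shear: y ← y + 2·x: (-2, 4) → (-2, 0); (-1, -1) → (-1, -3); (-2, -4) → (-2, -8); (-1, -5) → (-1, -7); (3, 1) → (3, 7)
T2 reflect across y = 0: (-2, 0) → (-2, 0); (-1, -3) → (-1, 3); (-2, -8) → (-2, 8); (-1, -7) → (-1, 7); (3, 7) → (3, -7)
T3 translate by (-2, 0): (-2, 0) → (-4, 0); (-1, 3) → (-3, 3); (-2, 8) → (-4, 8); (-1, 7) → (-3, 7); (3, -7) → (1, -7)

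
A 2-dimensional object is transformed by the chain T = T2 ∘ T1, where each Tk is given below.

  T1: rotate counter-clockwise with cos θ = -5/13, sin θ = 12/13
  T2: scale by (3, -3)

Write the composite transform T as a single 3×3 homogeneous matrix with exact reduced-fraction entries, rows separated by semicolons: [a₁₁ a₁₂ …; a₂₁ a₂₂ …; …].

T = [-15/13 -36/13 0; -36/13 15/13 0; 0 0 1]

T1 = [-5/13 -12/13 0; 12/13 -5/13 0; 0 0 1]
T2·T1 = [-15/13 -36/13 0; -36/13 15/13 0; 0 0 1]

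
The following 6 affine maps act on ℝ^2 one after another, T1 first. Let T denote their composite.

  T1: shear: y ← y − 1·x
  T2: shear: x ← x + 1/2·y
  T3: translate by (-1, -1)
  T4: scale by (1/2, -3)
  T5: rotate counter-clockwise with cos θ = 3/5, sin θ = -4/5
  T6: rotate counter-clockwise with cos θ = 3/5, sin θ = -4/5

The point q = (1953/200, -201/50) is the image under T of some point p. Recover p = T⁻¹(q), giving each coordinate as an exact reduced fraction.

p = (9/2, 2)

T1 = [1 0 0; -1 1 0; 0 0 1]
T2·T1 = [1/2 1/2 0; -1 1 0; 0 0 1]
T3·…·T1 = [1/2 1/2 -1; -1 1 -1; 0 0 1]
T4·…·T1 = [1/4 1/4 -1/2; 3 -3 3; 0 0 1]
T5·…·T1 = [51/20 -9/4 21/10; 8/5 -2 11/5; 0 0 1]
T6·…·T1 = [281/100 -59/20 151/50; -27/25 3/5 -9/25; 0 0 1]
det M = -3/2; M⁻¹ = [-2/5 -59/30 1/2; -18/25 -281/150 3/2; 0 0 1]
M⁻¹ · (1953/200, -201/50)ᵀ = (9/2, 2)ᵀ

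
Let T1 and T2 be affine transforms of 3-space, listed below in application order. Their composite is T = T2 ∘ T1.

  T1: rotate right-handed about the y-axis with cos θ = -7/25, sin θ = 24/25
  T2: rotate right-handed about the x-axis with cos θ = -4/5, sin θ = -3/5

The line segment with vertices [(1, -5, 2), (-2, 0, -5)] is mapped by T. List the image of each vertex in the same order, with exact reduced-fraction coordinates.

T1 rotate right-handed about the y-axis with cos θ = -7/25, sin θ = 24/25: (1, -5, 2) → (41/25, -5, -38/25); (-2, 0, -5) → (-106/25, 0, 83/25)
T2 rotate right-handed about the x-axis with cos θ = -4/5, sin θ = -3/5: (41/25, -5, -38/25) → (41/25, 386/125, 527/125); (-106/25, 0, 83/25) → (-106/25, 249/125, -332/125)

image vertices: (41/25, 386/125, 527/125), (-106/25, 249/125, -332/125)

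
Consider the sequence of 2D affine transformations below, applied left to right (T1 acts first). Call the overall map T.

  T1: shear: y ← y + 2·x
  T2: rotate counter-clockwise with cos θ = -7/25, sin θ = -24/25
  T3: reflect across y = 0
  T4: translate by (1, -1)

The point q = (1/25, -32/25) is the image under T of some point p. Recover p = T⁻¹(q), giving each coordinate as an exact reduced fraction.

T1 = [1 0 0; 2 1 0; 0 0 1]
T2·T1 = [41/25 24/25 0; -38/25 -7/25 0; 0 0 1]
T3·…·T1 = [41/25 24/25 0; 38/25 7/25 0; 0 0 1]
T4·…·T1 = [41/25 24/25 1; 38/25 7/25 -1; 0 0 1]
det M = -1; M⁻¹ = [-7/25 24/25 31/25; 38/25 -41/25 -79/25; 0 0 1]
M⁻¹ · (1/25, -32/25)ᵀ = (0, -1)ᵀ

p = (0, -1)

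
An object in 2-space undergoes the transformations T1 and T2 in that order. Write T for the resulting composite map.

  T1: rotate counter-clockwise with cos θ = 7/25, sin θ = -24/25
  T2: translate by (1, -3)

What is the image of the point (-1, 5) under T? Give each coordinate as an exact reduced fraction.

T(p) = (138/25, -16/25)

T1 rotate counter-clockwise with cos θ = 7/25, sin θ = -24/25: (-1, 5) → (113/25, 59/25)
T2 translate by (1, -3): (113/25, 59/25) → (138/25, -16/25)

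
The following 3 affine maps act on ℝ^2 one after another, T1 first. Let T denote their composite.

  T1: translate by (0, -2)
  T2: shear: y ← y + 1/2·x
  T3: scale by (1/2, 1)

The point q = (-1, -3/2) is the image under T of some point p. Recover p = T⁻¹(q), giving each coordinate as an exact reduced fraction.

T1 = [1 0 0; 0 1 -2; 0 0 1]
T2·T1 = [1 0 0; 1/2 1 -2; 0 0 1]
T3·…·T1 = [1/2 0 0; 1/2 1 -2; 0 0 1]
det M = 1/2; M⁻¹ = [2 0 0; -1 1 2; 0 0 1]
M⁻¹ · (-1, -3/2)ᵀ = (-2, 3/2)ᵀ

p = (-2, 3/2)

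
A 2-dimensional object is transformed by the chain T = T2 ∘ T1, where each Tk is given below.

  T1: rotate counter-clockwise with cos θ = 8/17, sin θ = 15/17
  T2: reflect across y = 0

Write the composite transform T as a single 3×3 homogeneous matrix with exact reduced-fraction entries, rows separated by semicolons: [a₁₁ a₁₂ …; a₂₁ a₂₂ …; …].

T = [8/17 -15/17 0; -15/17 -8/17 0; 0 0 1]

T1 = [8/17 -15/17 0; 15/17 8/17 0; 0 0 1]
T2·T1 = [8/17 -15/17 0; -15/17 -8/17 0; 0 0 1]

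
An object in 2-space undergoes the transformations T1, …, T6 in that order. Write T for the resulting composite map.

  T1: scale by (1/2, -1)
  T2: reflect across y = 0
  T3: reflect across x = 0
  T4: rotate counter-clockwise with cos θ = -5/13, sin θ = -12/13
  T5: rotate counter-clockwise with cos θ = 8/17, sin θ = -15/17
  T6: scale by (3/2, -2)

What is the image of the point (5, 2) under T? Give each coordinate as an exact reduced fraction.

T1 scale by (1/2, -1): (5, 2) → (5/2, -2)
T2 reflect across y = 0: (5/2, -2) → (5/2, 2)
T3 reflect across x = 0: (5/2, 2) → (-5/2, 2)
T4 rotate counter-clockwise with cos θ = -5/13, sin θ = -12/13: (-5/2, 2) → (73/26, 20/13)
T5 rotate counter-clockwise with cos θ = 8/17, sin θ = -15/17: (73/26, 20/13) → (592/221, -775/442)
T6 scale by (3/2, -2): (592/221, -775/442) → (888/221, 775/221)

T(p) = (888/221, 775/221)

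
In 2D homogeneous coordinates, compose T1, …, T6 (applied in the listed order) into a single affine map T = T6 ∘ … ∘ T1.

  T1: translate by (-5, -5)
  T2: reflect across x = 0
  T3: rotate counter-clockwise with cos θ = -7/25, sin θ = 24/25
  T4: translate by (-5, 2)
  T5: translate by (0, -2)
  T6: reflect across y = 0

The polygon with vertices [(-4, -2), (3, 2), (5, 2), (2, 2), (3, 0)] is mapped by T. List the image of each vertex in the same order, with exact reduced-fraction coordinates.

image vertices: (-4/5, -53/5), (-67/25, -69/25), (-53/25, -21/25), (-74/25, -93/25), (-19/25, -83/25)

T1 translate by (-5, -5): (-4, -2) → (-9, -7); (3, 2) → (-2, -3); (5, 2) → (0, -3); (2, 2) → (-3, -3); (3, 0) → (-2, -5)
T2 reflect across x = 0: (-9, -7) → (9, -7); (-2, -3) → (2, -3); (0, -3) → (0, -3); (-3, -3) → (3, -3); (-2, -5) → (2, -5)
T3 rotate counter-clockwise with cos θ = -7/25, sin θ = 24/25: (9, -7) → (21/5, 53/5); (2, -3) → (58/25, 69/25); (0, -3) → (72/25, 21/25); (3, -3) → (51/25, 93/25); (2, -5) → (106/25, 83/25)
T4 translate by (-5, 2): (21/5, 53/5) → (-4/5, 63/5); (58/25, 69/25) → (-67/25, 119/25); (72/25, 21/25) → (-53/25, 71/25); (51/25, 93/25) → (-74/25, 143/25); (106/25, 83/25) → (-19/25, 133/25)
T5 translate by (0, -2): (-4/5, 63/5) → (-4/5, 53/5); (-67/25, 119/25) → (-67/25, 69/25); (-53/25, 71/25) → (-53/25, 21/25); (-74/25, 143/25) → (-74/25, 93/25); (-19/25, 133/25) → (-19/25, 83/25)
T6 reflect across y = 0: (-4/5, 53/5) → (-4/5, -53/5); (-67/25, 69/25) → (-67/25, -69/25); (-53/25, 21/25) → (-53/25, -21/25); (-74/25, 93/25) → (-74/25, -93/25); (-19/25, 83/25) → (-19/25, -83/25)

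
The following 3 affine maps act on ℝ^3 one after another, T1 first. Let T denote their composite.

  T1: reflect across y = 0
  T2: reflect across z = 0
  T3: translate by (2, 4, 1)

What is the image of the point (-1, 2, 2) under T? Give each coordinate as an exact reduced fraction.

T(p) = (1, 2, -1)

T1 reflect across y = 0: (-1, 2, 2) → (-1, -2, 2)
T2 reflect across z = 0: (-1, -2, 2) → (-1, -2, -2)
T3 translate by (2, 4, 1): (-1, -2, -2) → (1, 2, -1)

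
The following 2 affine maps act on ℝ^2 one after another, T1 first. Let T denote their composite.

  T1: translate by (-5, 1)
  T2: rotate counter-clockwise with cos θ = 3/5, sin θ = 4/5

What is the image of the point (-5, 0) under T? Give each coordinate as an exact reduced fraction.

T1 translate by (-5, 1): (-5, 0) → (-10, 1)
T2 rotate counter-clockwise with cos θ = 3/5, sin θ = 4/5: (-10, 1) → (-34/5, -37/5)

T(p) = (-34/5, -37/5)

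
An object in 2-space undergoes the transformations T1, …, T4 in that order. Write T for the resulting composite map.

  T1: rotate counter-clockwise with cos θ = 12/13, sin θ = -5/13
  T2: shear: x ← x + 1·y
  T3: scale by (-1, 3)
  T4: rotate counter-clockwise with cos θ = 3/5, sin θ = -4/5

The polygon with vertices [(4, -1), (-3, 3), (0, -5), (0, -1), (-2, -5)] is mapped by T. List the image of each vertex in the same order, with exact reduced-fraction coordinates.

T1 rotate counter-clockwise with cos θ = 12/13, sin θ = -5/13: (4, -1) → (43/13, -32/13); (-3, 3) → (-21/13, 51/13); (0, -5) → (-25/13, -60/13); (0, -1) → (-5/13, -12/13); (-2, -5) → (-49/13, -50/13)
T2 shear: x ← x + 1·y: (43/13, -32/13) → (11/13, -32/13); (-21/13, 51/13) → (30/13, 51/13); (-25/13, -60/13) → (-85/13, -60/13); (-5/13, -12/13) → (-17/13, -12/13); (-49/13, -50/13) → (-99/13, -50/13)
T3 scale by (-1, 3): (11/13, -32/13) → (-11/13, -96/13); (30/13, 51/13) → (-30/13, 153/13); (-85/13, -60/13) → (85/13, -180/13); (-17/13, -12/13) → (17/13, -36/13); (-99/13, -50/13) → (99/13, -150/13)
T4 rotate counter-clockwise with cos θ = 3/5, sin θ = -4/5: (-11/13, -96/13) → (-417/65, -244/65); (-30/13, 153/13) → (522/65, 579/65); (85/13, -180/13) → (-93/13, -176/13); (17/13, -36/13) → (-93/65, -176/65); (99/13, -150/13) → (-303/65, -846/65)

image vertices: (-417/65, -244/65), (522/65, 579/65), (-93/13, -176/13), (-93/65, -176/65), (-303/65, -846/65)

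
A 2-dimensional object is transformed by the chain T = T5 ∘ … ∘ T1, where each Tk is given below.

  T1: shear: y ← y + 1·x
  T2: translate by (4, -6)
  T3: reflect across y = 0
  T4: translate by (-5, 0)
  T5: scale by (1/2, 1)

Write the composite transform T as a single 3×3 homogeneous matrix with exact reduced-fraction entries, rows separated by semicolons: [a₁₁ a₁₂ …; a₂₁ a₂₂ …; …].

T1 = [1 0 0; 1 1 0; 0 0 1]
T2·T1 = [1 0 4; 1 1 -6; 0 0 1]
T3·…·T1 = [1 0 4; -1 -1 6; 0 0 1]
T4·…·T1 = [1 0 -1; -1 -1 6; 0 0 1]
T5·…·T1 = [1/2 0 -1/2; -1 -1 6; 0 0 1]

T = [1/2 0 -1/2; -1 -1 6; 0 0 1]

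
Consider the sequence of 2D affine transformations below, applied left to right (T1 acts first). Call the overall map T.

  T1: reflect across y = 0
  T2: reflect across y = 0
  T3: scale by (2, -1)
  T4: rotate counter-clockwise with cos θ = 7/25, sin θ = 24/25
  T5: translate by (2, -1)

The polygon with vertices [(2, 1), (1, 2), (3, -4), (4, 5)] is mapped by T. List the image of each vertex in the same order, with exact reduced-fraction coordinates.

image vertices: (102/25, 64/25), (112/25, 9/25), (-4/25, 147/25), (226/25, 132/25)

T1 reflect across y = 0: (2, 1) → (2, -1); (1, 2) → (1, -2); (3, -4) → (3, 4); (4, 5) → (4, -5)
T2 reflect across y = 0: (2, -1) → (2, 1); (1, -2) → (1, 2); (3, 4) → (3, -4); (4, -5) → (4, 5)
T3 scale by (2, -1): (2, 1) → (4, -1); (1, 2) → (2, -2); (3, -4) → (6, 4); (4, 5) → (8, -5)
T4 rotate counter-clockwise with cos θ = 7/25, sin θ = 24/25: (4, -1) → (52/25, 89/25); (2, -2) → (62/25, 34/25); (6, 4) → (-54/25, 172/25); (8, -5) → (176/25, 157/25)
T5 translate by (2, -1): (52/25, 89/25) → (102/25, 64/25); (62/25, 34/25) → (112/25, 9/25); (-54/25, 172/25) → (-4/25, 147/25); (176/25, 157/25) → (226/25, 132/25)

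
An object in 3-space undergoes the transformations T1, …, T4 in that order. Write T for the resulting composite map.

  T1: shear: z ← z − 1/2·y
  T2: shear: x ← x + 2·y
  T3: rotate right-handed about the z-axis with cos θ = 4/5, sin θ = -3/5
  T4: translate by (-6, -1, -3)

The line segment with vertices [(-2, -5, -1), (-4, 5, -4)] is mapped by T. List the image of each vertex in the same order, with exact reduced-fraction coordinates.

image vertices: (-93/5, 11/5, -3/2), (9/5, -3/5, -19/2)

T1 shear: z ← z − 1/2·y: (-2, -5, -1) → (-2, -5, 3/2); (-4, 5, -4) → (-4, 5, -13/2)
T2 shear: x ← x + 2·y: (-2, -5, 3/2) → (-12, -5, 3/2); (-4, 5, -13/2) → (6, 5, -13/2)
T3 rotate right-handed about the z-axis with cos θ = 4/5, sin θ = -3/5: (-12, -5, 3/2) → (-63/5, 16/5, 3/2); (6, 5, -13/2) → (39/5, 2/5, -13/2)
T4 translate by (-6, -1, -3): (-63/5, 16/5, 3/2) → (-93/5, 11/5, -3/2); (39/5, 2/5, -13/2) → (9/5, -3/5, -19/2)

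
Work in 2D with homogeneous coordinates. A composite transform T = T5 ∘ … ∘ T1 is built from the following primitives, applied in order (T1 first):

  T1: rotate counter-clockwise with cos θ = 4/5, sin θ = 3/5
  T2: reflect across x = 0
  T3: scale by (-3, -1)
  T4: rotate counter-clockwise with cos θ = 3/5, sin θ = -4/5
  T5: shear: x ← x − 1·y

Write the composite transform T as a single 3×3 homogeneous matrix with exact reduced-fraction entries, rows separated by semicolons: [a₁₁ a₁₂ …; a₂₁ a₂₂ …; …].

T1 = [4/5 -3/5 0; 3/5 4/5 0; 0 0 1]
T2·T1 = [-4/5 3/5 0; 3/5 4/5 0; 0 0 1]
T3·…·T1 = [12/5 -9/5 0; -3/5 -4/5 0; 0 0 1]
T4·…·T1 = [24/25 -43/25 0; -57/25 24/25 0; 0 0 1]
T5·…·T1 = [81/25 -67/25 0; -57/25 24/25 0; 0 0 1]

T = [81/25 -67/25 0; -57/25 24/25 0; 0 0 1]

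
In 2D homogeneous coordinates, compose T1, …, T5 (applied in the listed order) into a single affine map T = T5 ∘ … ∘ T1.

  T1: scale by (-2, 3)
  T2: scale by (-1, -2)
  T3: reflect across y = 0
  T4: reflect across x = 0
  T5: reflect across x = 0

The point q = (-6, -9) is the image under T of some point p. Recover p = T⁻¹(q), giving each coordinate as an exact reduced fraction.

p = (-3, -3/2)

T1 = [-2 0 0; 0 3 0; 0 0 1]
T2·T1 = [2 0 0; 0 -6 0; 0 0 1]
T3·…·T1 = [2 0 0; 0 6 0; 0 0 1]
T4·…·T1 = [-2 0 0; 0 6 0; 0 0 1]
T5·…·T1 = [2 0 0; 0 6 0; 0 0 1]
det M = 12; M⁻¹ = [1/2 0 0; 0 1/6 0; 0 0 1]
M⁻¹ · (-6, -9)ᵀ = (-3, -3/2)ᵀ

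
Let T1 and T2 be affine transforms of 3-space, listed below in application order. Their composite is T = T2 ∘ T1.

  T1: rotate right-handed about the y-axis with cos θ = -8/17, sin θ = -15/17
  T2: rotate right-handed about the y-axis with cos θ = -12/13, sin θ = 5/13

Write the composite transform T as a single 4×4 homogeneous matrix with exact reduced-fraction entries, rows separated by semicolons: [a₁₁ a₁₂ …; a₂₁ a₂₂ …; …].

T1 = [-8/17 0 -15/17 0; 0 1 0 0; 15/17 0 -8/17 0; 0 0 0 1]
T2·T1 = [171/221 0 140/221 0; 0 1 0 0; -140/221 0 171/221 0; 0 0 0 1]

T = [171/221 0 140/221 0; 0 1 0 0; -140/221 0 171/221 0; 0 0 0 1]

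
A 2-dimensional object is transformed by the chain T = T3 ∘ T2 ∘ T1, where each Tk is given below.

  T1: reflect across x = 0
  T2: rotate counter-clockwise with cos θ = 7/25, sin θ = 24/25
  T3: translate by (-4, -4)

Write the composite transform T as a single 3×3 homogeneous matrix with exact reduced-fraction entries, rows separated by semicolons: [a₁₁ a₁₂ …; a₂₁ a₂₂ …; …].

T = [-7/25 -24/25 -4; -24/25 7/25 -4; 0 0 1]

T1 = [-1 0 0; 0 1 0; 0 0 1]
T2·T1 = [-7/25 -24/25 0; -24/25 7/25 0; 0 0 1]
T3·…·T1 = [-7/25 -24/25 -4; -24/25 7/25 -4; 0 0 1]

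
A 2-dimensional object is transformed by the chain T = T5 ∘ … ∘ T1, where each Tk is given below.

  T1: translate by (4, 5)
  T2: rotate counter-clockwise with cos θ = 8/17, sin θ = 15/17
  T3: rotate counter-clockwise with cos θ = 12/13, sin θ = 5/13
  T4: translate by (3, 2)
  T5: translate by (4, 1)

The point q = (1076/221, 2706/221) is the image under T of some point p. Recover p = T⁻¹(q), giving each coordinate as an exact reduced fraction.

T1 = [1 0 4; 0 1 5; 0 0 1]
T2·T1 = [8/17 -15/17 -43/17; 15/17 8/17 100/17; 0 0 1]
T3·…·T1 = [21/221 -220/221 -1016/221; 220/221 21/221 985/221; 0 0 1]
T4·…·T1 = [21/221 -220/221 -353/221; 220/221 21/221 1427/221; 0 0 1]
T5·…·T1 = [21/221 -220/221 531/221; 220/221 21/221 1648/221; 0 0 1]
det M = 1; M⁻¹ = [21/221 220/221 -1691/221; -220/221 21/221 372/221; 0 0 1]
M⁻¹ · (1076/221, 2706/221)ᵀ = (5, -2)ᵀ

p = (5, -2)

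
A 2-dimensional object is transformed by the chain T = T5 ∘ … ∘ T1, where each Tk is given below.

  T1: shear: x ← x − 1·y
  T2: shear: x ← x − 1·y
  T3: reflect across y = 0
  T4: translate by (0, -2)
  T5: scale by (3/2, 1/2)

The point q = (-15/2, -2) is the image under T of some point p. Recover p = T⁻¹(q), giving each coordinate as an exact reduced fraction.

T1 = [1 -1 0; 0 1 0; 0 0 1]
T2·T1 = [1 -2 0; 0 1 0; 0 0 1]
T3·…·T1 = [1 -2 0; 0 -1 0; 0 0 1]
T4·…·T1 = [1 -2 0; 0 -1 -2; 0 0 1]
T5·…·T1 = [3/2 -3 0; 0 -1/2 -1; 0 0 1]
det M = -3/4; M⁻¹ = [2/3 -4 -4; 0 -2 -2; 0 0 1]
M⁻¹ · (-15/2, -2)ᵀ = (-1, 2)ᵀ

p = (-1, 2)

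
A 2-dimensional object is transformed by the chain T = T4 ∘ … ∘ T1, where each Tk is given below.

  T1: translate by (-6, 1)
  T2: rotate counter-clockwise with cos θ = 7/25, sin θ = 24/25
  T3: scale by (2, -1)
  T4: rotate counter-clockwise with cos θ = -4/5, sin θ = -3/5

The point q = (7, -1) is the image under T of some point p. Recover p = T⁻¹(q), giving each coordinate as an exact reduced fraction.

p = (1/2, 0)

T1 = [1 0 -6; 0 1 1; 0 0 1]
T2·T1 = [7/25 -24/25 -66/25; 24/25 7/25 -137/25; 0 0 1]
T3·…·T1 = [14/25 -48/25 -132/25; -24/25 -7/25 137/25; 0 0 1]
T4·…·T1 = [-128/125 171/125 939/125; 54/125 172/125 -152/125; 0 0 1]
det M = -2; M⁻¹ = [-86/125 171/250 6; 27/125 64/125 -1; 0 0 1]
M⁻¹ · (7, -1)ᵀ = (1/2, 0)ᵀ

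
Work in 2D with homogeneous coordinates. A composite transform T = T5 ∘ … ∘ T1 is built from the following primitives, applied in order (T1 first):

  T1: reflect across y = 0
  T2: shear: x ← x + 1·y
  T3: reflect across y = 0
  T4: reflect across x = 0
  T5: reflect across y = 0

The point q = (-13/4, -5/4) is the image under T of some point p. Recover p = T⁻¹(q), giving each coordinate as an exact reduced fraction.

p = (9/2, 5/4)

T1 = [1 0 0; 0 -1 0; 0 0 1]
T2·T1 = [1 -1 0; 0 -1 0; 0 0 1]
T3·…·T1 = [1 -1 0; 0 1 0; 0 0 1]
T4·…·T1 = [-1 1 0; 0 1 0; 0 0 1]
T5·…·T1 = [-1 1 0; 0 -1 0; 0 0 1]
det M = 1; M⁻¹ = [-1 -1 0; 0 -1 0; 0 0 1]
M⁻¹ · (-13/4, -5/4)ᵀ = (9/2, 5/4)ᵀ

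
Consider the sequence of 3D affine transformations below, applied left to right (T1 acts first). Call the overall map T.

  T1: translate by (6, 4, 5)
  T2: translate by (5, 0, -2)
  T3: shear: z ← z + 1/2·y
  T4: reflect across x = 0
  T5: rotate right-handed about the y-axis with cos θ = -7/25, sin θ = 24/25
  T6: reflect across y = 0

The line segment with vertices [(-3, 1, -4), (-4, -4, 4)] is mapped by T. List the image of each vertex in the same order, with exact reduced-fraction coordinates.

T1 translate by (6, 4, 5): (-3, 1, -4) → (3, 5, 1); (-4, -4, 4) → (2, 0, 9)
T2 translate by (5, 0, -2): (3, 5, 1) → (8, 5, -1); (2, 0, 9) → (7, 0, 7)
T3 shear: z ← z + 1/2·y: (8, 5, -1) → (8, 5, 3/2); (7, 0, 7) → (7, 0, 7)
T4 reflect across x = 0: (8, 5, 3/2) → (-8, 5, 3/2); (7, 0, 7) → (-7, 0, 7)
T5 rotate right-handed about the y-axis with cos θ = -7/25, sin θ = 24/25: (-8, 5, 3/2) → (92/25, 5, 363/50); (-7, 0, 7) → (217/25, 0, 119/25)
T6 reflect across y = 0: (92/25, 5, 363/50) → (92/25, -5, 363/50); (217/25, 0, 119/25) → (217/25, 0, 119/25)

image vertices: (92/25, -5, 363/50), (217/25, 0, 119/25)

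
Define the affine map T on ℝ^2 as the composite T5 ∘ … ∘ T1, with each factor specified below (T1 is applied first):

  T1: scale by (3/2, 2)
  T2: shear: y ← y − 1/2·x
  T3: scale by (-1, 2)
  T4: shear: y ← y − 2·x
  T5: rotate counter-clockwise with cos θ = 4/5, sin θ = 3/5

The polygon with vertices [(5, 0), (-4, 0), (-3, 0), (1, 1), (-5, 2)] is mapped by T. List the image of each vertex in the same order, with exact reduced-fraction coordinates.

image vertices: (-21/2, 3/2), (42/5, -6/5), (63/10, -9/10), (-9/2, 7/2), (57/10, 49/10)

T1 scale by (3/2, 2): (5, 0) → (15/2, 0); (-4, 0) → (-6, 0); (-3, 0) → (-9/2, 0); (1, 1) → (3/2, 2); (-5, 2) → (-15/2, 4)
T2 shear: y ← y − 1/2·x: (15/2, 0) → (15/2, -15/4); (-6, 0) → (-6, 3); (-9/2, 0) → (-9/2, 9/4); (3/2, 2) → (3/2, 5/4); (-15/2, 4) → (-15/2, 31/4)
T3 scale by (-1, 2): (15/2, -15/4) → (-15/2, -15/2); (-6, 3) → (6, 6); (-9/2, 9/4) → (9/2, 9/2); (3/2, 5/4) → (-3/2, 5/2); (-15/2, 31/4) → (15/2, 31/2)
T4 shear: y ← y − 2·x: (-15/2, -15/2) → (-15/2, 15/2); (6, 6) → (6, -6); (9/2, 9/2) → (9/2, -9/2); (-3/2, 5/2) → (-3/2, 11/2); (15/2, 31/2) → (15/2, 1/2)
T5 rotate counter-clockwise with cos θ = 4/5, sin θ = 3/5: (-15/2, 15/2) → (-21/2, 3/2); (6, -6) → (42/5, -6/5); (9/2, -9/2) → (63/10, -9/10); (-3/2, 11/2) → (-9/2, 7/2); (15/2, 1/2) → (57/10, 49/10)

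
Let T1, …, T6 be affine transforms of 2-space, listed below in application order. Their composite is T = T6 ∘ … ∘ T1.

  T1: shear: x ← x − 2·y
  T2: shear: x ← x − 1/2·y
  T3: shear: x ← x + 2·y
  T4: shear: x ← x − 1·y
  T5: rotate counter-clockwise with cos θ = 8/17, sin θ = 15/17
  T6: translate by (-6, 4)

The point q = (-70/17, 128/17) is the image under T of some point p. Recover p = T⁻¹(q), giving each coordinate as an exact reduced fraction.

p = (4, 0)

T1 = [1 -2 0; 0 1 0; 0 0 1]
T2·T1 = [1 -5/2 0; 0 1 0; 0 0 1]
T3·…·T1 = [1 -1/2 0; 0 1 0; 0 0 1]
T4·…·T1 = [1 -3/2 0; 0 1 0; 0 0 1]
T5·…·T1 = [8/17 -27/17 0; 15/17 -29/34 0; 0 0 1]
T6·…·T1 = [8/17 -27/17 -6; 15/17 -29/34 4; 0 0 1]
det M = 1; M⁻¹ = [-29/34 27/17 -195/17; -15/17 8/17 -122/17; 0 0 1]
M⁻¹ · (-70/17, 128/17)ᵀ = (4, 0)ᵀ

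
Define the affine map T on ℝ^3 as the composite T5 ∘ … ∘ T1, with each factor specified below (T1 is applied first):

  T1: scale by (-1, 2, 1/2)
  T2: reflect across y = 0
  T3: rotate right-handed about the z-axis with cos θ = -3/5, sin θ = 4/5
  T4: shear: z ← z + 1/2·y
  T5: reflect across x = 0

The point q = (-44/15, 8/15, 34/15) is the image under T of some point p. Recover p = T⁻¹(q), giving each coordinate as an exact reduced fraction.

p = (4/3, 4/3, 4)

T1 = [-1 0 0 0; 0 2 0 0; 0 0 1/2 0; 0 0 0 1]
T2·T1 = [-1 0 0 0; 0 -2 0 0; 0 0 1/2 0; 0 0 0 1]
T3·…·T1 = [3/5 8/5 0 0; -4/5 6/5 0 0; 0 0 1/2 0; 0 0 0 1]
T4·…·T1 = [3/5 8/5 0 0; -4/5 6/5 0 0; -2/5 3/5 1/2 0; 0 0 0 1]
T5·…·T1 = [-3/5 -8/5 0 0; -4/5 6/5 0 0; -2/5 3/5 1/2 0; 0 0 0 1]
det M = -1; M⁻¹ = [-3/5 -4/5 0 0; -2/5 3/10 0 0; 0 -1 2 0; 0 0 0 1]
M⁻¹ · (-44/15, 8/15, 34/15)ᵀ = (4/3, 4/3, 4)ᵀ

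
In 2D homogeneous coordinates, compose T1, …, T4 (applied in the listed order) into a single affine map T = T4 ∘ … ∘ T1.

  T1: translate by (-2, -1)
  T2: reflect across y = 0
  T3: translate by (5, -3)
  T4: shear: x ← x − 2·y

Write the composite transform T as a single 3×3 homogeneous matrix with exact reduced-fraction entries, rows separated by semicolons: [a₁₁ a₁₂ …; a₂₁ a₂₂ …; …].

T = [1 2 7; 0 -1 -2; 0 0 1]

T1 = [1 0 -2; 0 1 -1; 0 0 1]
T2·T1 = [1 0 -2; 0 -1 1; 0 0 1]
T3·…·T1 = [1 0 3; 0 -1 -2; 0 0 1]
T4·…·T1 = [1 2 7; 0 -1 -2; 0 0 1]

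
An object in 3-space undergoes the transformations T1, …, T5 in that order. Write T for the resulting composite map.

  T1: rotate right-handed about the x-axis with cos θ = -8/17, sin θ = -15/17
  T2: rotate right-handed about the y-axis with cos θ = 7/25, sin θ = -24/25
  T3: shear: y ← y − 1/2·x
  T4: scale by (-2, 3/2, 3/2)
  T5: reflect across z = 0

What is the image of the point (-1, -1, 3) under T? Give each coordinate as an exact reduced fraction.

T1 rotate right-handed about the x-axis with cos θ = -8/17, sin θ = -15/17: (-1, -1, 3) → (-1, 53/17, -9/17)
T2 rotate right-handed about the y-axis with cos θ = 7/25, sin θ = -24/25: (-1, 53/17, -9/17) → (97/425, 53/17, -471/425)
T3 shear: y ← y − 1/2·x: (97/425, 53/17, -471/425) → (97/425, 2553/850, -471/425)
T4 scale by (-2, 3/2, 3/2): (97/425, 2553/850, -471/425) → (-194/425, 7659/1700, -1413/850)
T5 reflect across z = 0: (-194/425, 7659/1700, -1413/850) → (-194/425, 7659/1700, 1413/850)

T(p) = (-194/425, 7659/1700, 1413/850)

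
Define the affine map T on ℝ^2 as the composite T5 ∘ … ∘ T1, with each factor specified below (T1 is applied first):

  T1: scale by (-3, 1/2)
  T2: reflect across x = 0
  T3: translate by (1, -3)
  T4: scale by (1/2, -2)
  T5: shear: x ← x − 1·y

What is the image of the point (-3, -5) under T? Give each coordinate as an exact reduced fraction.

T1 scale by (-3, 1/2): (-3, -5) → (9, -5/2)
T2 reflect across x = 0: (9, -5/2) → (-9, -5/2)
T3 translate by (1, -3): (-9, -5/2) → (-8, -11/2)
T4 scale by (1/2, -2): (-8, -11/2) → (-4, 11)
T5 shear: x ← x − 1·y: (-4, 11) → (-15, 11)

T(p) = (-15, 11)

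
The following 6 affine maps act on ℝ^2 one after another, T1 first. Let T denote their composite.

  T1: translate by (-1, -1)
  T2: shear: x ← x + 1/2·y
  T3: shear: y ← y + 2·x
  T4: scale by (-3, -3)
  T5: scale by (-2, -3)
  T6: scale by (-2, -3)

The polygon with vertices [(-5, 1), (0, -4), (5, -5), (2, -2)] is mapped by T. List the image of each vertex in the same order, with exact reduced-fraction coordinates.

image vertices: (72, 324), (42, 324), (-12, 108), (6, 108)

T1 translate by (-1, -1): (-5, 1) → (-6, 0); (0, -4) → (-1, -5); (5, -5) → (4, -6); (2, -2) → (1, -3)
T2 shear: x ← x + 1/2·y: (-6, 0) → (-6, 0); (-1, -5) → (-7/2, -5); (4, -6) → (1, -6); (1, -3) → (-1/2, -3)
T3 shear: y ← y + 2·x: (-6, 0) → (-6, -12); (-7/2, -5) → (-7/2, -12); (1, -6) → (1, -4); (-1/2, -3) → (-1/2, -4)
T4 scale by (-3, -3): (-6, -12) → (18, 36); (-7/2, -12) → (21/2, 36); (1, -4) → (-3, 12); (-1/2, -4) → (3/2, 12)
T5 scale by (-2, -3): (18, 36) → (-36, -108); (21/2, 36) → (-21, -108); (-3, 12) → (6, -36); (3/2, 12) → (-3, -36)
T6 scale by (-2, -3): (-36, -108) → (72, 324); (-21, -108) → (42, 324); (6, -36) → (-12, 108); (-3, -36) → (6, 108)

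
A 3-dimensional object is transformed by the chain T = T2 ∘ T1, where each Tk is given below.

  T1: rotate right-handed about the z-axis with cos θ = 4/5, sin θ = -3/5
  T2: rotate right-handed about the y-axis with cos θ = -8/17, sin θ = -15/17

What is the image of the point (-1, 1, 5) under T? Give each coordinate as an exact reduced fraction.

T1 rotate right-handed about the z-axis with cos θ = 4/5, sin θ = -3/5: (-1, 1, 5) → (-1/5, 7/5, 5)
T2 rotate right-handed about the y-axis with cos θ = -8/17, sin θ = -15/17: (-1/5, 7/5, 5) → (-367/85, 7/5, -43/17)

T(p) = (-367/85, 7/5, -43/17)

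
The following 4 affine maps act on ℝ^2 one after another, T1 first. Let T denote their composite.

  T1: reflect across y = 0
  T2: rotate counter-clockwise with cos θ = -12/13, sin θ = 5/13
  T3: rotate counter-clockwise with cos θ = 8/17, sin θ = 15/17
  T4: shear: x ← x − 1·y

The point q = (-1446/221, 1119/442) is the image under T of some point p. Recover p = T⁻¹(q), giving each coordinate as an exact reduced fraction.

p = (3/2, 9/2)

T1 = [1 0 0; 0 -1 0; 0 0 1]
T2·T1 = [-12/13 5/13 0; 5/13 12/13 0; 0 0 1]
T3·…·T1 = [-171/221 -140/221 0; -140/221 171/221 0; 0 0 1]
T4·…·T1 = [-31/221 -311/221 0; -140/221 171/221 0; 0 0 1]
det M = -1; M⁻¹ = [-171/221 -311/221 0; -140/221 31/221 0; 0 0 1]
M⁻¹ · (-1446/221, 1119/442)ᵀ = (3/2, 9/2)ᵀ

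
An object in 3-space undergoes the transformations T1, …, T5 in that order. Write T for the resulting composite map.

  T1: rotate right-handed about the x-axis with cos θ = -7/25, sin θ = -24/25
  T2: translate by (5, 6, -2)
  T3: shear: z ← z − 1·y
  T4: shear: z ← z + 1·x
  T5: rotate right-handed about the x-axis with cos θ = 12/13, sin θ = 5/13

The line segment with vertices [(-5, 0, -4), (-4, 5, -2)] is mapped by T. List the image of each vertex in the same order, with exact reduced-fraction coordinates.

T1 rotate right-handed about the x-axis with cos θ = -7/25, sin θ = -24/25: (-5, 0, -4) → (-5, -96/25, 28/25); (-4, 5, -2) → (-4, -83/25, -106/25)
T2 translate by (5, 6, -2): (-5, -96/25, 28/25) → (0, 54/25, -22/25); (-4, -83/25, -106/25) → (1, 67/25, -156/25)
T3 shear: z ← z − 1·y: (0, 54/25, -22/25) → (0, 54/25, -76/25); (1, 67/25, -156/25) → (1, 67/25, -223/25)
T4 shear: z ← z + 1·x: (0, 54/25, -76/25) → (0, 54/25, -76/25); (1, 67/25, -223/25) → (1, 67/25, -198/25)
T5 rotate right-handed about the x-axis with cos θ = 12/13, sin θ = 5/13: (0, 54/25, -76/25) → (0, 1028/325, -642/325); (1, 67/25, -198/25) → (1, 138/25, -157/25)

image vertices: (0, 1028/325, -642/325), (1, 138/25, -157/25)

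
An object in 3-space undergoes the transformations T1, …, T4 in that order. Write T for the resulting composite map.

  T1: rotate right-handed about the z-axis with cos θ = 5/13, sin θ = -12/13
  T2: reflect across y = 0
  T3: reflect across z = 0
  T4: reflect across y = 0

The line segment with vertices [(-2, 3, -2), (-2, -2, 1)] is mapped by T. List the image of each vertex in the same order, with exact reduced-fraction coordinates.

T1 rotate right-handed about the z-axis with cos θ = 5/13, sin θ = -12/13: (-2, 3, -2) → (2, 3, -2); (-2, -2, 1) → (-34/13, 14/13, 1)
T2 reflect across y = 0: (2, 3, -2) → (2, -3, -2); (-34/13, 14/13, 1) → (-34/13, -14/13, 1)
T3 reflect across z = 0: (2, -3, -2) → (2, -3, 2); (-34/13, -14/13, 1) → (-34/13, -14/13, -1)
T4 reflect across y = 0: (2, -3, 2) → (2, 3, 2); (-34/13, -14/13, -1) → (-34/13, 14/13, -1)

image vertices: (2, 3, 2), (-34/13, 14/13, -1)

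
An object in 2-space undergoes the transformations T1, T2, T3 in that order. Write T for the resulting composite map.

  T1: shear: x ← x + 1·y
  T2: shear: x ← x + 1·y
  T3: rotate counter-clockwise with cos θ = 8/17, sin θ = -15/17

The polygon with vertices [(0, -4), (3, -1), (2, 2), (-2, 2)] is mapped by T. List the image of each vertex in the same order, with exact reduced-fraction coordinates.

T1 shear: x ← x + 1·y: (0, -4) → (-4, -4); (3, -1) → (2, -1); (2, 2) → (4, 2); (-2, 2) → (0, 2)
T2 shear: x ← x + 1·y: (-4, -4) → (-8, -4); (2, -1) → (1, -1); (4, 2) → (6, 2); (0, 2) → (2, 2)
T3 rotate counter-clockwise with cos θ = 8/17, sin θ = -15/17: (-8, -4) → (-124/17, 88/17); (1, -1) → (-7/17, -23/17); (6, 2) → (78/17, -74/17); (2, 2) → (46/17, -14/17)

image vertices: (-124/17, 88/17), (-7/17, -23/17), (78/17, -74/17), (46/17, -14/17)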